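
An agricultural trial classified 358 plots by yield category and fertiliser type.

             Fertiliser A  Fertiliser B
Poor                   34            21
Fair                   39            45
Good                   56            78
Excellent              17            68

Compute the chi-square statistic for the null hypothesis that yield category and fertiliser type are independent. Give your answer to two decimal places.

26.44

Row totals: 55, 84, 134, 85. Column totals: 146, 212. Grand total N = 358.
Expected counts (row total × column total / N):
  Poor, Fertiliser A: 55×146/358 = 22.430
  Poor, Fertiliser B: 55×212/358 = 32.570
  Fair, Fertiliser A: 84×146/358 = 34.257
  Fair, Fertiliser B: 84×212/358 = 49.743
  Good, Fertiliser A: 134×146/358 = 54.648
  Good, Fertiliser B: 134×212/358 = 79.352
  Excellent, Fertiliser A: 85×146/358 = 34.665
  Excellent, Fertiliser B: 85×212/358 = 50.335
Contributions (O − E)²/E:
  (34 − 22.430)²/22.430 = 5.9681
  (21 − 32.570)²/32.570 = 4.1101
  (39 − 34.257)²/34.257 = 0.6567
  (45 − 49.743)²/49.743 = 0.4522
  (56 − 54.648)²/54.648 = 0.0334
  (78 − 79.352)²/79.352 = 0.0230
  (17 − 34.665)²/34.665 = 9.0019
  (68 − 50.335)²/50.335 = 6.1995
χ² = 5.9681 + 4.1101 + 0.6567 + 0.4522 + 0.0334 + 0.0230 + 9.0019 + 6.1995 = 26.44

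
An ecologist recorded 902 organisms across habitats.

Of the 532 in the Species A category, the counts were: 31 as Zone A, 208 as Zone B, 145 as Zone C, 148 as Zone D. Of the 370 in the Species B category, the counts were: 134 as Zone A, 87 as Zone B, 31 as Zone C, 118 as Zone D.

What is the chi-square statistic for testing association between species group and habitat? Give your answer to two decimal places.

Row totals: 532, 370. Column totals: 165, 295, 176, 266. Grand total N = 902.
Expected counts (row total × column total / N):
  Species A, Zone A: 532×165/902 = 97.317
  Species A, Zone B: 532×295/902 = 173.991
  Species A, Zone C: 532×176/902 = 103.805
  Species A, Zone D: 532×266/902 = 156.887
  Species B, Zone A: 370×165/902 = 67.683
  Species B, Zone B: 370×295/902 = 121.009
  Species B, Zone C: 370×176/902 = 72.195
  Species B, Zone D: 370×266/902 = 109.113
Contributions (O − E)²/E:
  (31 − 97.317)²/97.317 = 45.1919
  (208 − 173.991)²/173.991 = 6.6475
  (145 − 103.805)²/103.805 = 16.3482
  (148 − 156.887)²/156.887 = 0.5034
  (134 − 67.683)²/67.683 = 64.9786
  (87 − 121.009)²/121.009 = 9.5581
  (31 − 72.195)²/72.195 = 23.5062
  (118 − 109.113)²/109.113 = 0.7238
χ² = 45.1919 + 6.6475 + 16.3482 + 0.5034 + 64.9786 + 9.5581 + 23.5062 + 0.7238 = 167.46

167.46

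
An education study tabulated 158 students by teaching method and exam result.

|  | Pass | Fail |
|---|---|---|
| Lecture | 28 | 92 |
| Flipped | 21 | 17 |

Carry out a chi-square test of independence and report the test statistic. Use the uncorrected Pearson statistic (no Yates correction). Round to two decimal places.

Row totals: 120, 38. Column totals: 49, 109. Grand total N = 158.
Expected counts (row total × column total / N):
  Lecture, Pass: 120×49/158 = 37.215
  Lecture, Fail: 120×109/158 = 82.785
  Flipped, Pass: 38×49/158 = 11.785
  Flipped, Fail: 38×109/158 = 26.215
Contributions (O − E)²/E:
  (28 − 37.215)²/37.215 = 2.2818
  (92 − 82.785)²/82.785 = 1.0257
  (21 − 11.785)²/11.785 = 7.2054
  (17 − 26.215)²/26.215 = 3.2392
χ² = 2.2818 + 1.0257 + 7.2054 + 3.2392 = 13.75

13.75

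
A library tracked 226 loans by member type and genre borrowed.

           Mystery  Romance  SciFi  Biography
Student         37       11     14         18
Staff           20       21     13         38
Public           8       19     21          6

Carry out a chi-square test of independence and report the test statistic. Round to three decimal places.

43.347

Row totals: 80, 92, 54. Column totals: 65, 51, 48, 62. Grand total N = 226.
Expected counts (row total × column total / N):
  Student, Mystery: 80×65/226 = 23.00885
  Student, Romance: 80×51/226 = 18.05310
  Student, SciFi: 80×48/226 = 16.99115
  Student, Biography: 80×62/226 = 21.94690
  Staff, Mystery: 92×65/226 = 26.46018
  Staff, Romance: 92×51/226 = 20.76106
  Staff, SciFi: 92×48/226 = 19.53982
  Staff, Biography: 92×62/226 = 25.23894
  Public, Mystery: 54×65/226 = 15.53097
  Public, Romance: 54×51/226 = 12.18584
  Public, SciFi: 54×48/226 = 11.46903
  Public, Biography: 54×62/226 = 14.81416
Contributions (O − E)²/E:
  (37 − 23.00885)²/23.00885 = 8.5077
  (11 − 18.05310)²/18.05310 = 2.7555
  (14 − 16.99115)²/16.99115 = 0.5266
  (18 − 21.94690)²/21.94690 = 0.7098
  (20 − 26.46018)²/26.46018 = 1.5772
  (21 − 20.76106)²/20.76106 = 0.0027
  (13 − 19.53982)²/19.53982 = 2.1888
  (38 − 25.23894)²/25.23894 = 6.4521
  (8 − 15.53097)²/15.53097 = 3.6518
  (19 − 12.18584)²/12.18584 = 3.8104
  (21 − 11.46903)²/11.46903 = 7.9204
  (6 − 14.81416)²/14.81416 = 5.2443
χ² = 8.5077 + 2.7555 + 0.5266 + 0.7098 + 1.5772 + 0.0027 + 2.1888 + 6.4521 + 3.6518 + 3.8104 + 7.9204 + 5.2443 = 43.347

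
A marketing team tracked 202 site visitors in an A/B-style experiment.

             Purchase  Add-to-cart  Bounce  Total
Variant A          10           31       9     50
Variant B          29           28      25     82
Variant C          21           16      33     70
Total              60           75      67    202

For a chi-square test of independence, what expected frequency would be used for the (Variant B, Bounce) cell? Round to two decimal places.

27.20

Row total (Variant B) = 82; column total (Bounce) = 67; grand total N = 202.
Expected count = (row total × column total) / N = 82 × 67 / 202 = 27.20.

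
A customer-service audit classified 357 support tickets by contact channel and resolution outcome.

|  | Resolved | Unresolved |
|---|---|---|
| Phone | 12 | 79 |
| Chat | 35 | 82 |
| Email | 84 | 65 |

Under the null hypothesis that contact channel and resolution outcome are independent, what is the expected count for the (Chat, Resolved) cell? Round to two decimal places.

42.93

Row total (Chat) = 117; column total (Resolved) = 131; grand total N = 357.
Expected count = (row total × column total) / N = 117 × 131 / 357 = 42.93.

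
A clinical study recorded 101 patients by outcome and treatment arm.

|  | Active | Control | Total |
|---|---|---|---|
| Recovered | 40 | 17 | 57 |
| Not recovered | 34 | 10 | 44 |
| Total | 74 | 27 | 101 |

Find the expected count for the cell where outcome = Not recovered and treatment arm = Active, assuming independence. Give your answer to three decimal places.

32.238

Row total (Not recovered) = 44; column total (Active) = 74; grand total N = 101.
Expected count = (row total × column total) / N = 44 × 74 / 101 = 32.238.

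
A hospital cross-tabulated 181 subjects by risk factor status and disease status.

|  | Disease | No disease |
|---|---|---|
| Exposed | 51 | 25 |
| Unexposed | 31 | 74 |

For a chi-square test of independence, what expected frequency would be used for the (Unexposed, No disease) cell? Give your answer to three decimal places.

Row total (Unexposed) = 105; column total (No disease) = 99; grand total N = 181.
Expected count = (row total × column total) / N = 105 × 99 / 181 = 57.431.

57.431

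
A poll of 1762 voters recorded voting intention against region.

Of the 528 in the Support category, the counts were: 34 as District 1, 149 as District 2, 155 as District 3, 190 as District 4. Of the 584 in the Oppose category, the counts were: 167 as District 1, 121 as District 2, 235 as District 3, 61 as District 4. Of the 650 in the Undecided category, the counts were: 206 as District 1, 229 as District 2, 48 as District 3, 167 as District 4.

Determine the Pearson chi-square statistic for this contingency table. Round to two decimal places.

332.38

Row totals: 528, 584, 650. Column totals: 407, 499, 438, 418. Grand total N = 1762.
Expected counts (row total × column total / N):
  Support, District 1: 528×407/1762 = 121.961
  Support, District 2: 528×499/1762 = 149.530
  Support, District 3: 528×438/1762 = 131.251
  Support, District 4: 528×418/1762 = 125.258
  Oppose, District 1: 584×407/1762 = 134.897
  Oppose, District 2: 584×499/1762 = 165.389
  Oppose, District 3: 584×438/1762 = 145.171
  Oppose, District 4: 584×418/1762 = 138.543
  Undecided, District 1: 650×407/1762 = 150.142
  Undecided, District 2: 650×499/1762 = 184.081
  Undecided, District 3: 650×438/1762 = 161.578
  Undecided, District 4: 650×418/1762 = 154.200
Contributions (O − E)²/E:
  (34 − 121.961)²/121.961 = 63.4394
  (149 − 149.530)²/149.530 = 0.0019
  (155 − 131.251)²/131.251 = 4.2972
  (190 − 125.258)²/125.258 = 33.4631
  (167 − 134.897)²/134.897 = 7.6399
  (121 − 165.389)²/165.389 = 11.9136
  (235 − 145.171)²/145.171 = 55.5844
  (61 − 138.543)²/138.543 = 43.4011
  (206 − 150.142)²/150.142 = 20.7811
  (229 − 184.081)²/184.081 = 10.9610
  (48 − 161.578)²/161.578 = 79.8374
  (167 − 154.200)²/154.200 = 1.0625
χ² = 63.4394 + 0.0019 + 4.2972 + 33.4631 + 7.6399 + 11.9136 + 55.5844 + 43.4011 + 20.7811 + 10.9610 + 79.8374 + 1.0625 = 332.38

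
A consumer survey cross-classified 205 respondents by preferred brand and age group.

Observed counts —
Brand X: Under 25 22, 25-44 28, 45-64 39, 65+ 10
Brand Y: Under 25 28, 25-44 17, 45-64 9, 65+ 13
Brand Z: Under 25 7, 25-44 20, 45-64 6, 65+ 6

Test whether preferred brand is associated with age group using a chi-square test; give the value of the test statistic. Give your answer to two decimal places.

Row totals: 99, 67, 39. Column totals: 57, 65, 54, 29. Grand total N = 205.
Expected counts (row total × column total / N):
  Brand X, Under 25: 99×57/205 = 27.527
  Brand X, 25-44: 99×65/205 = 31.390
  Brand X, 45-64: 99×54/205 = 26.078
  Brand X, 65+: 99×29/205 = 14.005
  Brand Y, Under 25: 67×57/205 = 18.629
  Brand Y, 25-44: 67×65/205 = 21.244
  Brand Y, 45-64: 67×54/205 = 17.649
  Brand Y, 65+: 67×29/205 = 9.478
  Brand Z, Under 25: 39×57/205 = 10.844
  Brand Z, 25-44: 39×65/205 = 12.366
  Brand Z, 45-64: 39×54/205 = 10.273
  Brand Z, 65+: 39×29/205 = 5.517
Contributions (O − E)²/E:
  (22 − 27.527)²/27.527 = 1.1097
  (28 − 31.390)²/31.390 = 0.3661
  (39 − 26.078)²/26.078 = 6.4030
  (10 − 14.005)²/14.005 = 1.1453
  (28 − 18.629)²/18.629 = 4.7139
  (17 − 21.244)²/21.244 = 0.8478
  (9 − 17.649)²/17.649 = 4.2385
  (13 − 9.478)²/9.478 = 1.3088
  (7 − 10.844)²/10.844 = 1.3626
  (20 − 12.366)²/12.366 = 4.7128
  (6 − 10.273)²/10.273 = 1.7773
  (6 − 5.517)²/5.517 = 0.0423
χ² = 1.1097 + 0.3661 + 6.4030 + 1.1453 + 4.7139 + 0.8478 + 4.2385 + 1.3088 + 1.3626 + 4.7128 + 1.7773 + 0.0423 = 28.03

28.03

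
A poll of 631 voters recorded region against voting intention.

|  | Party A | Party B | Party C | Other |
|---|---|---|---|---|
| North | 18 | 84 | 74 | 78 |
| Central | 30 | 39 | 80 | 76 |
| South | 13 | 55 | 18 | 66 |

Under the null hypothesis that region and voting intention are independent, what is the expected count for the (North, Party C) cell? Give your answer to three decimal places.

69.236

Row total (North) = 254; column total (Party C) = 172; grand total N = 631.
Expected count = (row total × column total) / N = 254 × 172 / 631 = 69.236.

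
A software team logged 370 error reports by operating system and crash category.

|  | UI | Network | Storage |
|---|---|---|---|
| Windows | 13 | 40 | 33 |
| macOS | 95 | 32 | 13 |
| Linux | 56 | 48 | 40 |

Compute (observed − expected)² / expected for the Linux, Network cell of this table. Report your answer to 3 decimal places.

0.036

Row total (Linux) = 144; column total (Network) = 120; N = 370.
Expected count E = 144 × 120 / 370 = 46.70270.
Contribution = (O − E)²/E = (48 − 46.70270)² / 46.70270 = 0.036.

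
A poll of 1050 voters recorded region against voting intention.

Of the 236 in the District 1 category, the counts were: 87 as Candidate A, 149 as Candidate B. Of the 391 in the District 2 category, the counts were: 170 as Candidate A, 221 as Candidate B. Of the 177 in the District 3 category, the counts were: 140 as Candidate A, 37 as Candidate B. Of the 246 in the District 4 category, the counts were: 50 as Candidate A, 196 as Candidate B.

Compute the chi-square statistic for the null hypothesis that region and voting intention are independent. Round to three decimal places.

Row totals: 236, 391, 177, 246. Column totals: 447, 603. Grand total N = 1050.
Expected counts (row total × column total / N):
  District 1, Candidate A: 236×447/1050 = 100.4686
  District 1, Candidate B: 236×603/1050 = 135.5314
  District 2, Candidate A: 391×447/1050 = 166.4543
  District 2, Candidate B: 391×603/1050 = 224.5457
  District 3, Candidate A: 177×447/1050 = 75.3514
  District 3, Candidate B: 177×603/1050 = 101.6486
  District 4, Candidate A: 246×447/1050 = 104.7257
  District 4, Candidate B: 246×603/1050 = 141.2743
Contributions (O − E)²/E:
  (87 − 100.4686)²/100.4686 = 1.8056
  (149 − 135.5314)²/135.5314 = 1.3385
  (170 − 166.4543)²/166.4543 = 0.0755
  (221 − 224.5457)²/224.5457 = 0.0560
  (140 − 75.3514)²/75.3514 = 55.4660
  (37 − 101.6486)²/101.6486 = 41.1166
  (50 − 104.7257)²/104.7257 = 28.5976
  (196 − 141.2743)²/141.2743 = 21.1992
χ² = 1.8056 + 1.3385 + 0.0755 + 0.0560 + 55.4660 + 41.1166 + 28.5976 + 21.1992 = 149.655

149.655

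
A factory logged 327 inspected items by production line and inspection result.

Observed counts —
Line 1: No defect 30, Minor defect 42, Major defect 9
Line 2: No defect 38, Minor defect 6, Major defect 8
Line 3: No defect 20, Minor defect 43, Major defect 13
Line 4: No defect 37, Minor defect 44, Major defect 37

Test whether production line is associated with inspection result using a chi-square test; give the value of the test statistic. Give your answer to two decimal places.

Row totals: 81, 52, 76, 118. Column totals: 125, 135, 67. Grand total N = 327.
Expected counts (row total × column total / N):
  Line 1, No defect: 81×125/327 = 30.963
  Line 1, Minor defect: 81×135/327 = 33.440
  Line 1, Major defect: 81×67/327 = 16.596
  Line 2, No defect: 52×125/327 = 19.878
  Line 2, Minor defect: 52×135/327 = 21.468
  Line 2, Major defect: 52×67/327 = 10.654
  Line 3, No defect: 76×125/327 = 29.052
  Line 3, Minor defect: 76×135/327 = 31.376
  Line 3, Major defect: 76×67/327 = 15.572
  Line 4, No defect: 118×125/327 = 45.107
  Line 4, Minor defect: 118×135/327 = 48.716
  Line 4, Major defect: 118×67/327 = 24.177
Contributions (O − E)²/E:
  (30 − 30.963)²/30.963 = 0.0300
  (42 − 33.440)²/33.440 = 2.1912
  (9 − 16.596)²/16.596 = 3.4767
  (38 − 19.878)²/19.878 = 16.5211
  (6 − 21.468)²/21.468 = 11.1449
  (8 − 10.654)²/10.654 = 0.6611
  (20 − 29.052)²/29.052 = 2.8204
  (43 − 31.376)²/31.376 = 4.3064
  (13 − 15.572)²/15.572 = 0.4248
  (37 − 45.107)²/45.107 = 1.4571
  (44 − 48.716)²/48.716 = 0.4565
  (37 − 24.177)²/24.177 = 6.8011
χ² = 0.0300 + 2.1912 + 3.4767 + 16.5211 + 11.1449 + 0.6611 + 2.8204 + 4.3064 + 0.4248 + 1.4571 + 0.4565 + 6.8011 = 50.29

50.29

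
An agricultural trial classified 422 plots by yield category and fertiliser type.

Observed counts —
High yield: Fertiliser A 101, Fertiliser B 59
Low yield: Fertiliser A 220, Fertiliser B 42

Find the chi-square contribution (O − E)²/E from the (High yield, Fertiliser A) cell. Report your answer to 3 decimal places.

Row total (High yield) = 160; column total (Fertiliser A) = 321; N = 422.
Expected count E = 160 × 321 / 422 = 121.7062.
Contribution = (O − E)²/E = (101 − 121.7062)² / 121.7062 = 3.523.

3.523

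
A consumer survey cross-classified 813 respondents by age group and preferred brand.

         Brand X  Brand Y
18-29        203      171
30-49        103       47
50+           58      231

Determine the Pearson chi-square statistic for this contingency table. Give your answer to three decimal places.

119.626

Row totals: 374, 150, 289. Column totals: 364, 449. Grand total N = 813.
Expected counts (row total × column total / N):
  18-29, Brand X: 374×364/813 = 167.4490
  18-29, Brand Y: 374×449/813 = 206.5510
  30-49, Brand X: 150×364/813 = 67.1587
  30-49, Brand Y: 150×449/813 = 82.8413
  50+, Brand X: 289×364/813 = 129.3924
  50+, Brand Y: 289×449/813 = 159.6076
Contributions (O − E)²/E:
  (203 − 167.4490)²/167.4490 = 7.5478
  (171 − 206.5510)²/206.5510 = 6.1189
  (103 − 67.1587)²/67.1587 = 19.1278
  (47 − 82.8413)²/82.8413 = 15.5067
  (58 − 129.3924)²/129.3924 = 39.3908
  (231 − 159.6076)²/159.6076 = 31.9338
χ² = 7.5478 + 6.1189 + 19.1278 + 15.5067 + 39.3908 + 31.9338 = 119.626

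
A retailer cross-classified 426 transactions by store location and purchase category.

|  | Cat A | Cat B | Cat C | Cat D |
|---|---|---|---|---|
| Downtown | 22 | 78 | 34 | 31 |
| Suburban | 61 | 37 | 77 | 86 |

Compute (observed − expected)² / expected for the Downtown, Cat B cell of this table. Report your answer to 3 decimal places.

Row total (Downtown) = 165; column total (Cat B) = 115; N = 426.
Expected count E = 165 × 115 / 426 = 44.5423.
Contribution = (O − E)²/E = (78 − 44.5423)² / 44.5423 = 25.132.

25.132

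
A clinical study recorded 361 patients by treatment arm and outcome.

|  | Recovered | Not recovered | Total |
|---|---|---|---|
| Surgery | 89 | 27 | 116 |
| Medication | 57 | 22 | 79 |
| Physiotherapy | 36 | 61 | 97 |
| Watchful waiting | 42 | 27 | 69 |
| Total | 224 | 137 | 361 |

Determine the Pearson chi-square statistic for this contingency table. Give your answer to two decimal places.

Grand total N = 361.
Expected counts (row total × column total / N):
  Surgery, Recovered: 116×224/361 = 71.978
  Surgery, Not recovered: 116×137/361 = 44.022
  Medication, Recovered: 79×224/361 = 49.019
  Medication, Not recovered: 79×137/361 = 29.981
  Physiotherapy, Recovered: 97×224/361 = 60.188
  Physiotherapy, Not recovered: 97×137/361 = 36.812
  Watchful waiting, Recovered: 69×224/361 = 42.814
  Watchful waiting, Not recovered: 69×137/361 = 26.186
Contributions (O − E)²/E:
  (89 − 71.978)²/71.978 = 4.0255
  (27 − 44.022)²/44.022 = 6.5819
  (57 − 49.019)²/49.019 = 1.2994
  (22 − 29.981)²/29.981 = 2.1246
  (36 − 60.188)²/60.188 = 9.7205
  (61 − 36.812)²/36.812 = 15.8932
  (42 − 42.814)²/42.814 = 0.0155
  (27 − 26.186)²/26.186 = 0.0253
χ² = 4.0255 + 6.5819 + 1.2994 + 2.1246 + 9.7205 + 15.8932 + 0.0155 + 0.0253 = 39.69

39.69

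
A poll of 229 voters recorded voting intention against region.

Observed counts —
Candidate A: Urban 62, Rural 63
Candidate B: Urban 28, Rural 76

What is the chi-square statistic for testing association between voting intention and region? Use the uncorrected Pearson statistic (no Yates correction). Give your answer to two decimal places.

Row totals: 125, 104. Column totals: 90, 139. Grand total N = 229.
Expected counts (row total × column total / N):
  Candidate A, Urban: 125×90/229 = 49.127
  Candidate A, Rural: 125×139/229 = 75.873
  Candidate B, Urban: 104×90/229 = 40.873
  Candidate B, Rural: 104×139/229 = 63.127
Contributions (O − E)²/E:
  (62 − 49.127)²/49.127 = 3.3732
  (63 − 75.873)²/75.873 = 2.1841
  (28 − 40.873)²/40.873 = 4.0544
  (76 − 63.127)²/63.127 = 2.6251
χ² = 3.3732 + 2.1841 + 4.0544 + 2.6251 = 12.24

12.24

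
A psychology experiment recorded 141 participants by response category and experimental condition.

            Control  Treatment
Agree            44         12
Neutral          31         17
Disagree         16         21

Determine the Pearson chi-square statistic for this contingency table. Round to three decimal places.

Row totals: 56, 48, 37. Column totals: 91, 50. Grand total N = 141.
Expected counts (row total × column total / N):
  Agree, Control: 56×91/141 = 36.1418
  Agree, Treatment: 56×50/141 = 19.8582
  Neutral, Control: 48×91/141 = 30.9787
  Neutral, Treatment: 48×50/141 = 17.0213
  Disagree, Control: 37×91/141 = 23.8794
  Disagree, Treatment: 37×50/141 = 13.1206
Contributions (O − E)²/E:
  (44 − 36.1418)²/36.1418 = 1.7086
  (12 − 19.8582)²/19.8582 = 3.1096
  (31 − 30.9787)²/30.9787 = 0.0000
  (17 − 17.0213)²/17.0213 = 0.0000
  (16 − 23.8794)²/23.8794 = 2.5999
  (21 − 13.1206)²/13.1206 = 4.7319
χ² = 1.7086 + 3.1096 + 0.0000 + 0.0000 + 2.5999 + 4.7319 = 12.150

12.150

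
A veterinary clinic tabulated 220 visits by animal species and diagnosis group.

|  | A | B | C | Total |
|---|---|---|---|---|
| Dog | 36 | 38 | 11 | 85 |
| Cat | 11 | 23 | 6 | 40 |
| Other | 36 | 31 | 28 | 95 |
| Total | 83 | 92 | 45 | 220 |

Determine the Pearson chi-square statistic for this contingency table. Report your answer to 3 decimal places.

12.736

Grand total N = 220.
Expected counts (row total × column total / N):
  Dog, A: 85×83/220 = 32.0682
  Dog, B: 85×92/220 = 35.5455
  Dog, C: 85×45/220 = 17.3864
  Cat, A: 40×83/220 = 15.0909
  Cat, B: 40×92/220 = 16.7273
  Cat, C: 40×45/220 = 8.1818
  Other, A: 95×83/220 = 35.8409
  Other, B: 95×92/220 = 39.7273
  Other, C: 95×45/220 = 19.4318
Contributions (O − E)²/E:
  (36 − 32.0682)²/32.0682 = 0.4821
  (38 − 35.5455)²/35.5455 = 0.1695
  (11 − 17.3864)²/17.3864 = 2.3459
  (11 − 15.0909)²/15.0909 = 1.1090
  (23 − 16.7273)²/16.7273 = 2.3522
  (6 − 8.1818)²/8.1818 = 0.5818
  (36 − 35.8409)²/35.8409 = 0.0007
  (31 − 39.7273)²/39.7273 = 1.9172
  (28 − 19.4318)²/19.4318 = 3.7780
χ² = 0.4821 + 0.1695 + 2.3459 + 1.1090 + 2.3522 + 0.5818 + 0.0007 + 1.9172 + 3.7780 = 12.736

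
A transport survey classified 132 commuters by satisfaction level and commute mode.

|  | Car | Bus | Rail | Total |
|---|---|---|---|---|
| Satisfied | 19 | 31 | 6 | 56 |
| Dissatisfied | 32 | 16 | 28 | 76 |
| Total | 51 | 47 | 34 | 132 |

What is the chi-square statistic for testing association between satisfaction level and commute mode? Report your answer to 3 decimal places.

19.760

Grand total N = 132.
Expected counts (row total × column total / N):
  Satisfied, Car: 56×51/132 = 21.63636
  Satisfied, Bus: 56×47/132 = 19.93939
  Satisfied, Rail: 56×34/132 = 14.42424
  Dissatisfied, Car: 76×51/132 = 29.36364
  Dissatisfied, Bus: 76×47/132 = 27.06061
  Dissatisfied, Rail: 76×34/132 = 19.57576
Contributions (O − E)²/E:
  (19 − 21.63636)²/21.63636 = 0.3212
  (31 − 19.93939)²/19.93939 = 6.1354
  (6 − 14.42424)²/14.42424 = 4.9200
  (32 − 29.36364)²/29.36364 = 0.2367
  (16 − 27.06061)²/27.06061 = 4.5209
  (28 − 19.57576)²/19.57576 = 3.6253
χ² = 0.3212 + 6.1354 + 4.9200 + 0.2367 + 4.5209 + 3.6253 = 19.760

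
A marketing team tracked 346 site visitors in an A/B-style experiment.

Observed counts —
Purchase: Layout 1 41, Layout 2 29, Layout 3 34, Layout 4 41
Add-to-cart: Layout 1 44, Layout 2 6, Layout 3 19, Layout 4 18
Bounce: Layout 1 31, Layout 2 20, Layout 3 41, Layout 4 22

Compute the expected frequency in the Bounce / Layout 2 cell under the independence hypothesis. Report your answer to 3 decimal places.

18.121

Row total (Bounce) = 114; column total (Layout 2) = 55; grand total N = 346.
Expected count = (row total × column total) / N = 114 × 55 / 346 = 18.121.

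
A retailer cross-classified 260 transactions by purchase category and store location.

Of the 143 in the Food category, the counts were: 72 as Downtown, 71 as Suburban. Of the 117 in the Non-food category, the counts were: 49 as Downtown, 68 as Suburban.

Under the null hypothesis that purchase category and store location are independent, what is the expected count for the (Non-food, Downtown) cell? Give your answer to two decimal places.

54.45

Row total (Non-food) = 117; column total (Downtown) = 121; grand total N = 260.
Expected count = (row total × column total) / N = 117 × 121 / 260 = 54.45.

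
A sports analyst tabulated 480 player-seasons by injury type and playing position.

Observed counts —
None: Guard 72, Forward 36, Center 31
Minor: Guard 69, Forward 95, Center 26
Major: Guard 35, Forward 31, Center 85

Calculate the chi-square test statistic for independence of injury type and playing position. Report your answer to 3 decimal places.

96.538

Row totals: 139, 190, 151. Column totals: 176, 162, 142. Grand total N = 480.
Expected counts (row total × column total / N):
  None, Guard: 139×176/480 = 50.96667
  None, Forward: 139×162/480 = 46.91250
  None, Center: 139×142/480 = 41.12083
  Minor, Guard: 190×176/480 = 69.66667
  Minor, Forward: 190×162/480 = 64.12500
  Minor, Center: 190×142/480 = 56.20833
  Major, Guard: 151×176/480 = 55.36667
  Major, Forward: 151×162/480 = 50.96250
  Major, Center: 151×142/480 = 44.67083
Contributions (O − E)²/E:
  (72 − 50.96667)²/50.96667 = 8.6802
  (36 − 46.91250)²/46.91250 = 2.5384
  (31 − 41.12083)²/41.12083 = 2.4910
  (69 − 69.66667)²/69.66667 = 0.0064
  (95 − 64.12500)²/64.12500 = 14.8657
  (26 − 56.20833)²/56.20833 = 16.2350
  (35 − 55.36667)²/55.36667 = 7.4919
  (31 − 50.96250)²/50.96250 = 7.8195
  (85 − 44.67083)²/44.67083 = 36.4095
χ² = 8.6802 + 2.5384 + 2.4910 + 0.0064 + 14.8657 + 16.2350 + 7.4919 + 7.8195 + 36.4095 = 96.538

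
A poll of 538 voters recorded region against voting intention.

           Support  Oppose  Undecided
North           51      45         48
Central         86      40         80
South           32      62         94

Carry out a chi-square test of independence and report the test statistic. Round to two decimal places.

Row totals: 144, 206, 188. Column totals: 169, 147, 222. Grand total N = 538.
Expected counts (row total × column total / N):
  North, Support: 144×169/538 = 45.234
  North, Oppose: 144×147/538 = 39.346
  North, Undecided: 144×222/538 = 59.420
  Central, Support: 206×169/538 = 64.710
  Central, Oppose: 206×147/538 = 56.286
  Central, Undecided: 206×222/538 = 85.004
  South, Support: 188×169/538 = 59.056
  South, Oppose: 188×147/538 = 51.368
  South, Undecided: 188×222/538 = 77.576
Contributions (O − E)²/E:
  (51 − 45.234)²/45.234 = 0.7350
  (45 − 39.346)²/39.346 = 0.8125
  (48 − 59.420)²/59.420 = 2.1948
  (86 − 64.710)²/64.710 = 7.0045
  (40 − 56.286)²/56.286 = 4.7123
  (80 − 85.004)²/85.004 = 0.2946
  (32 − 59.056)²/59.056 = 12.3955
  (62 − 51.368)²/51.368 = 2.2006
  (94 − 77.576)²/77.576 = 3.4772
χ² = 0.7350 + 0.8125 + 2.1948 + 7.0045 + 4.7123 + 0.2946 + 12.3955 + 2.2006 + 3.4772 = 33.83

33.83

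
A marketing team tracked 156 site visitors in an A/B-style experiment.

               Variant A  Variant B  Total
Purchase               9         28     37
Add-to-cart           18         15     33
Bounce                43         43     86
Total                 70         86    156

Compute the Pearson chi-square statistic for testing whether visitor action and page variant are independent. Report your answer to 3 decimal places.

8.478

Grand total N = 156.
Expected counts (row total × column total / N):
  Purchase, Variant A: 37×70/156 = 16.6026
  Purchase, Variant B: 37×86/156 = 20.3974
  Add-to-cart, Variant A: 33×70/156 = 14.8077
  Add-to-cart, Variant B: 33×86/156 = 18.1923
  Bounce, Variant A: 86×70/156 = 38.5897
  Bounce, Variant B: 86×86/156 = 47.4103
Contributions (O − E)²/E:
  (9 − 16.6026)²/16.6026 = 3.4814
  (28 − 20.3974)²/20.3974 = 2.8337
  (18 − 14.8077)²/14.8077 = 0.6882
  (15 − 18.1923)²/18.1923 = 0.5602
  (43 − 38.5897)²/38.5897 = 0.5040
  (43 − 47.4103)²/47.4103 = 0.4103
χ² = 3.4814 + 2.8337 + 0.6882 + 0.5602 + 0.5040 + 0.4103 = 8.478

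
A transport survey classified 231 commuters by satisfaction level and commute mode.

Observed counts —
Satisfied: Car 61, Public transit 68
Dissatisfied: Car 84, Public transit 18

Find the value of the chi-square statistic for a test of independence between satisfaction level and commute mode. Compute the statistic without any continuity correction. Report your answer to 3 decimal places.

29.972

Row totals: 129, 102. Column totals: 145, 86. Grand total N = 231.
Expected counts (row total × column total / N):
  Satisfied, Car: 129×145/231 = 80.9740
  Satisfied, Public transit: 129×86/231 = 48.0260
  Dissatisfied, Car: 102×145/231 = 64.0260
  Dissatisfied, Public transit: 102×86/231 = 37.9740
Contributions (O − E)²/E:
  (61 − 80.9740)²/80.9740 = 4.9270
  (68 − 48.0260)²/48.0260 = 8.3072
  (84 − 64.0260)²/64.0260 = 6.2312
  (18 − 37.9740)²/37.9740 = 10.5062
χ² = 4.9270 + 8.3072 + 6.2312 + 10.5062 = 29.972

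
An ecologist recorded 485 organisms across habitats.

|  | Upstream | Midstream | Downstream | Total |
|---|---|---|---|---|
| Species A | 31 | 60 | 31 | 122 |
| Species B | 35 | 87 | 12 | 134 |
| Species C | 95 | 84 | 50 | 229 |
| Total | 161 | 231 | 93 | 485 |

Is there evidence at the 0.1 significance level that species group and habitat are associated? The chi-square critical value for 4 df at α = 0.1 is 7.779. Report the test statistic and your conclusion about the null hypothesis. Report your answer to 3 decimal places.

Grand total N = 485.
Expected counts (row total × column total / N):
  Species A, Upstream: 122×161/485 = 40.4990
  Species A, Midstream: 122×231/485 = 58.1072
  Species A, Downstream: 122×93/485 = 23.3938
  Species B, Upstream: 134×161/485 = 44.4825
  Species B, Midstream: 134×231/485 = 63.8227
  Species B, Downstream: 134×93/485 = 25.6948
  Species C, Upstream: 229×161/485 = 76.0186
  Species C, Midstream: 229×231/485 = 109.0701
  Species C, Downstream: 229×93/485 = 43.9113
Contributions (O − E)²/E:
  (31 − 40.4990)²/40.4990 = 2.2280
  (60 − 58.1072)²/58.1072 = 0.0617
  (31 − 23.3938)²/23.3938 = 2.4731
  (35 − 44.4825)²/44.4825 = 2.0214
  (87 − 63.8227)²/63.8227 = 8.4169
  (12 − 25.6948)²/25.6948 = 7.2990
  (95 − 76.0186)²/76.0186 = 4.7395
  (84 − 109.0701)²/109.0701 = 5.7624
  (50 − 43.9113)²/43.9113 = 0.8443
χ² = 2.2280 + 0.0617 + 2.4731 + 2.0214 + 8.4169 + 7.2990 + 4.7395 + 5.7624 + 0.8443 = 33.846
df = (3−1)(3−1) = 4. Since 33.846 > 7.779, reject the null hypothesis of independence at α = 0.1.

33.846; reject H₀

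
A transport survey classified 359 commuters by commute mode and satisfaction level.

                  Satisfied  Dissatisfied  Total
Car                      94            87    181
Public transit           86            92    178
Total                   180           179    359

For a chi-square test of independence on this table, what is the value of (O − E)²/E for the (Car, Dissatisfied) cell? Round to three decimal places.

Row total (Car) = 181; column total (Dissatisfied) = 179; N = 359.
Expected count E = 181 × 179 / 359 = 90.2479.
Contribution = (O − E)²/E = (87 − 90.2479)² / 90.2479 = 0.117.

0.117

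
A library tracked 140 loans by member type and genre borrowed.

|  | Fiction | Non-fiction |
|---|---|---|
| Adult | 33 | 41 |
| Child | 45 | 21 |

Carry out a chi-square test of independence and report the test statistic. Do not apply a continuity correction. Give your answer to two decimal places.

Row totals: 74, 66. Column totals: 78, 62. Grand total N = 140.
Expected counts (row total × column total / N):
  Adult, Fiction: 74×78/140 = 41.229
  Adult, Non-fiction: 74×62/140 = 32.771
  Child, Fiction: 66×78/140 = 36.771
  Child, Non-fiction: 66×62/140 = 29.229
Contributions (O − E)²/E:
  (33 − 41.229)²/41.229 = 1.6424
  (41 − 32.771)²/32.771 = 2.0664
  (45 − 36.771)²/36.771 = 1.8416
  (21 − 29.229)²/29.229 = 2.3168
χ² = 1.6424 + 2.0664 + 1.8416 + 2.3168 = 7.87

7.87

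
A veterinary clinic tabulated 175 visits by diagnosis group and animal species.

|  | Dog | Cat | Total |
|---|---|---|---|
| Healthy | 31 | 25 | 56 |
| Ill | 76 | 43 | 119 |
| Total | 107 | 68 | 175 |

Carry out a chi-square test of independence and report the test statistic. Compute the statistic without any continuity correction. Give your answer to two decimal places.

Grand total N = 175.
Expected counts (row total × column total / N):
  Healthy, Dog: 56×107/175 = 34.240
  Healthy, Cat: 56×68/175 = 21.760
  Ill, Dog: 119×107/175 = 72.760
  Ill, Cat: 119×68/175 = 46.240
Contributions (O − E)²/E:
  (31 − 34.240)²/34.240 = 0.3066
  (25 − 21.760)²/21.760 = 0.4824
  (76 − 72.760)²/72.760 = 0.1443
  (43 − 46.240)²/46.240 = 0.2270
χ² = 0.3066 + 0.4824 + 0.1443 + 0.2270 = 1.16

1.16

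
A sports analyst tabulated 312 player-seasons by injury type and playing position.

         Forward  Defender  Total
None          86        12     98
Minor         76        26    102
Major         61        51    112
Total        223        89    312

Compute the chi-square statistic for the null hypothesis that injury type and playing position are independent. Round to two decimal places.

29.10

Grand total N = 312.
Expected counts (row total × column total / N):
  None, Forward: 98×223/312 = 70.045
  None, Defender: 98×89/312 = 27.955
  Minor, Forward: 102×223/312 = 72.904
  Minor, Defender: 102×89/312 = 29.096
  Major, Forward: 112×223/312 = 80.051
  Major, Defender: 112×89/312 = 31.949
Contributions (O − E)²/E:
  (86 − 70.045)²/70.045 = 3.6343
  (12 − 27.955)²/27.955 = 9.1061
  (76 − 72.904)²/72.904 = 0.1315
  (26 − 29.096)²/29.096 = 0.3294
  (61 − 80.051)²/80.051 = 4.5339
  (51 − 31.949)²/31.949 = 11.3600
χ² = 3.6343 + 9.1061 + 0.1315 + 0.3294 + 4.5339 + 11.3600 = 29.10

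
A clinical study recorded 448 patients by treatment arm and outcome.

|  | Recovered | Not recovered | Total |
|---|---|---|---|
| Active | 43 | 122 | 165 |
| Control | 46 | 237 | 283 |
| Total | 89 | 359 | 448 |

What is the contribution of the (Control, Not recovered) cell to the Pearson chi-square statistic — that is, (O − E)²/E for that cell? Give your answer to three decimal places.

Row total (Control) = 283; column total (Not recovered) = 359; N = 448.
Expected count E = 283 × 359 / 448 = 226.7790.
Contribution = (O − E)²/E = (237 − 226.7790)² / 226.7790 = 0.461.

0.461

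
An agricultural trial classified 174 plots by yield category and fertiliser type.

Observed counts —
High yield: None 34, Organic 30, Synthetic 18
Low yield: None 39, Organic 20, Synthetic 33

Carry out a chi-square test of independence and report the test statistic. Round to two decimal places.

Row totals: 82, 92. Column totals: 73, 50, 51. Grand total N = 174.
Expected counts (row total × column total / N):
  High yield, None: 82×73/174 = 34.4023
  High yield, Organic: 82×50/174 = 23.5632
  High yield, Synthetic: 82×51/174 = 24.0345
  Low yield, None: 92×73/174 = 38.5977
  Low yield, Organic: 92×50/174 = 26.4368
  Low yield, Synthetic: 92×51/174 = 26.9655
Contributions (O − E)²/E:
  (34 − 34.4023)²/34.4023 = 0.0047
  (30 − 23.5632)²/23.5632 = 1.7584
  (18 − 24.0345)²/24.0345 = 1.5151
  (39 − 38.5977)²/38.5977 = 0.0042
  (20 − 26.4368)²/26.4368 = 1.5672
  (33 − 26.9655)²/26.9655 = 1.3504
χ² = 0.0047 + 1.7584 + 1.5151 + 0.0042 + 1.5672 + 1.3504 = 6.20

6.20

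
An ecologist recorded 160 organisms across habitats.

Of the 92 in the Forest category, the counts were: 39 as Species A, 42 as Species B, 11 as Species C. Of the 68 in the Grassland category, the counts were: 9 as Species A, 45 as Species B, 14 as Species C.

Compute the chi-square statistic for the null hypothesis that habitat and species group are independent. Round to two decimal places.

15.97

Row totals: 92, 68. Column totals: 48, 87, 25. Grand total N = 160.
Expected counts (row total × column total / N):
  Forest, Species A: 92×48/160 = 27.600
  Forest, Species B: 92×87/160 = 50.025
  Forest, Species C: 92×25/160 = 14.375
  Grassland, Species A: 68×48/160 = 20.400
  Grassland, Species B: 68×87/160 = 36.975
  Grassland, Species C: 68×25/160 = 10.625
Contributions (O − E)²/E:
  (39 − 27.600)²/27.600 = 4.7087
  (42 − 50.025)²/50.025 = 1.2874
  (11 − 14.375)²/14.375 = 0.7924
  (9 − 20.400)²/20.400 = 6.3706
  (45 − 36.975)²/36.975 = 1.7417
  (14 − 10.625)²/10.625 = 1.0721
χ² = 4.7087 + 1.2874 + 0.7924 + 6.3706 + 1.7417 + 1.0721 = 15.97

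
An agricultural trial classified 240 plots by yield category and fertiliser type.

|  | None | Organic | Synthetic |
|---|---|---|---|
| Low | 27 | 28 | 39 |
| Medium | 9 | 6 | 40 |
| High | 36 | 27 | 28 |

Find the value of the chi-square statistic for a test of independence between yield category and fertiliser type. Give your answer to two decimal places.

Row totals: 94, 55, 91. Column totals: 72, 61, 107. Grand total N = 240.
Expected counts (row total × column total / N):
  Low, None: 94×72/240 = 28.200
  Low, Organic: 94×61/240 = 23.892
  Low, Synthetic: 94×107/240 = 41.908
  Medium, None: 55×72/240 = 16.500
  Medium, Organic: 55×61/240 = 13.979
  Medium, Synthetic: 55×107/240 = 24.521
  High, None: 91×72/240 = 27.300
  High, Organic: 91×61/240 = 23.129
  High, Synthetic: 91×107/240 = 40.571
Contributions (O − E)²/E:
  (27 − 28.200)²/28.200 = 0.0511
  (28 − 23.892)²/23.892 = 0.7063
  (39 − 41.908)²/41.908 = 0.2018
  (9 − 16.500)²/16.500 = 3.4091
  (6 − 13.979)²/13.979 = 4.5543
  (40 − 24.521)²/24.521 = 9.7712
  (36 − 27.300)²/27.300 = 2.7725
  (27 − 23.129)²/23.129 = 0.6479
  (28 − 40.571)²/40.571 = 3.8951
χ² = 0.0511 + 0.7063 + 0.2018 + 3.4091 + 4.5543 + 9.7712 + 2.7725 + 0.6479 + 3.8951 = 26.01

26.01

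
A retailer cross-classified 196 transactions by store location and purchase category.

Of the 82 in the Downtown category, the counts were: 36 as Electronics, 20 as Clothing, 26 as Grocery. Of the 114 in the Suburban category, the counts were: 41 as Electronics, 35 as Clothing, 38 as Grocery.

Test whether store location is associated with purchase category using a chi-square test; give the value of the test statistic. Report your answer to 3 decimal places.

1.481

Row totals: 82, 114. Column totals: 77, 55, 64. Grand total N = 196.
Expected counts (row total × column total / N):
  Downtown, Electronics: 82×77/196 = 32.2143
  Downtown, Clothing: 82×55/196 = 23.0102
  Downtown, Grocery: 82×64/196 = 26.7755
  Suburban, Electronics: 114×77/196 = 44.7857
  Suburban, Clothing: 114×55/196 = 31.9898
  Suburban, Grocery: 114×64/196 = 37.2245
Contributions (O − E)²/E:
  (36 − 32.2143)²/32.2143 = 0.4449
  (20 − 23.0102)²/23.0102 = 0.3938
  (26 − 26.7755)²/26.7755 = 0.0225
  (41 − 44.7857)²/44.7857 = 0.3200
  (35 − 31.9898)²/31.9898 = 0.2833
  (38 − 37.2245)²/37.2245 = 0.0162
χ² = 0.4449 + 0.3938 + 0.0225 + 0.3200 + 0.2833 + 0.0162 = 1.481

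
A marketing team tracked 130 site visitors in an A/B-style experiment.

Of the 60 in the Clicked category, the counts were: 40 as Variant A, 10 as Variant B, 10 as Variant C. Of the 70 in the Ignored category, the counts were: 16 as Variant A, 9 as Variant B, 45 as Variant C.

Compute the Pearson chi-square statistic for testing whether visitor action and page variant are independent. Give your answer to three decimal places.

Row totals: 60, 70. Column totals: 56, 19, 55. Grand total N = 130.
Expected counts (row total × column total / N):
  Clicked, Variant A: 60×56/130 = 25.8462
  Clicked, Variant B: 60×19/130 = 8.7692
  Clicked, Variant C: 60×55/130 = 25.3846
  Ignored, Variant A: 70×56/130 = 30.1538
  Ignored, Variant B: 70×19/130 = 10.2308
  Ignored, Variant C: 70×55/130 = 29.6154
Contributions (O − E)²/E:
  (40 − 25.8462)²/25.8462 = 7.7509
  (10 − 8.7692)²/8.7692 = 0.1727
  (10 − 25.3846)²/25.3846 = 9.3240
  (16 − 30.1538)²/30.1538 = 6.6436
  (9 − 10.2308)²/10.2308 = 0.1481
  (45 − 29.6154)²/29.6154 = 7.9920
χ² = 7.7509 + 0.1727 + 9.3240 + 6.6436 + 0.1481 + 7.9920 = 32.031

32.031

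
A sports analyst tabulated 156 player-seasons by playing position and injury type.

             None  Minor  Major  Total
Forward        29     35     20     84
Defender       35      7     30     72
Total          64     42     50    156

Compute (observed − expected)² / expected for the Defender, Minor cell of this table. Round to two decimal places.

7.91

Row total (Defender) = 72; column total (Minor) = 42; N = 156.
Expected count E = 72 × 42 / 156 = 19.385.
Contribution = (O − E)²/E = (7 − 19.385)² / 19.385 = 7.91.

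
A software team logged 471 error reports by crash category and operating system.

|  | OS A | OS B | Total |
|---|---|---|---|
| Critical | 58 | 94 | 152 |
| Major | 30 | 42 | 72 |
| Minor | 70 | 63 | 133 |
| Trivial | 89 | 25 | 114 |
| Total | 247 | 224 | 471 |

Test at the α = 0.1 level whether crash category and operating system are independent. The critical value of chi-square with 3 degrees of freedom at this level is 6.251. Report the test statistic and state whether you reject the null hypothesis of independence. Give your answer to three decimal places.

Grand total N = 471.
Expected counts (row total × column total / N):
  Critical, OS A: 152×247/471 = 79.7113
  Critical, OS B: 152×224/471 = 72.2887
  Major, OS A: 72×247/471 = 37.7580
  Major, OS B: 72×224/471 = 34.2420
  Minor, OS A: 133×247/471 = 69.7473
  Minor, OS B: 133×224/471 = 63.2527
  Trivial, OS A: 114×247/471 = 59.7834
  Trivial, OS B: 114×224/471 = 54.2166
Contributions (O − E)²/E:
  (58 − 79.7113)²/79.7113 = 5.9136
  (94 − 72.2887)²/72.2887 = 6.5208
  (30 − 37.7580)²/37.7580 = 1.5940
  (42 − 34.2420)²/34.2420 = 1.7577
  (70 − 69.7473)²/69.7473 = 0.0009
  (63 − 63.2527)²/63.2527 = 0.0010
  (89 − 59.7834)²/59.7834 = 14.2784
  (25 − 54.2166)²/54.2166 = 15.7444
χ² = 5.9136 + 6.5208 + 1.5940 + 1.7577 + 0.0009 + 0.0010 + 14.2784 + 15.7444 = 45.811
df = (4−1)(2−1) = 3. Since 45.811 > 6.251, reject the null hypothesis of independence at α = 0.1.

45.811; reject H₀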